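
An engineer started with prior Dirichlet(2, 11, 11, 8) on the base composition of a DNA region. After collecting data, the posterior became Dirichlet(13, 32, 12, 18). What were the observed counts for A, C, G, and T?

For a Dirichlet(α) prior with multinomial counts c, the posterior is Dirichlet(α + c) componentwise.
Counts are posterior − prior componentwise: 13−2=11, 32−11=21, 12−11=1, 18−8=10.

counts (11, 21, 1, 10)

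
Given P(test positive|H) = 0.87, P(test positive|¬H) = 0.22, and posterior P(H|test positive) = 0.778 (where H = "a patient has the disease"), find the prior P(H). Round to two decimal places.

P(H) = 0.47

Bayes' rule in odds form gives O(H|E) = O(H)·[P(E|H)/P(E|¬H)], hence O(H) = O(H|E)/LR.
Posterior odds = 0.778/(1−0.778) = 3.5045. LR = 0.87/0.22 = 3.9545.
Prior odds = 3.5045/3.9545 = 0.8862, so P(H) = 0.8862/(1+0.8862) ≈ 0.47.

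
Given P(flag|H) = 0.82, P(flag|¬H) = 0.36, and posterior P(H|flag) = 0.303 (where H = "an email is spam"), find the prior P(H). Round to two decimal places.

Bayes' rule in odds form gives O(H|E) = O(H)·[P(E|H)/P(E|¬H)], hence O(H) = O(H|E)/LR.
Posterior odds = 0.303/(1−0.303) = 0.4347. LR = 0.82/0.36 = 2.2778.
Prior odds = 0.4347/2.2778 = 0.1908, so P(H) = 0.1908/(1+0.1908) ≈ 0.16.

P(H) = 0.16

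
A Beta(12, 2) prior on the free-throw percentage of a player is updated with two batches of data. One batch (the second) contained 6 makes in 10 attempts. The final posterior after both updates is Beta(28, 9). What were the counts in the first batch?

10 makes and 3 misses

Sequential conjugate updates are equivalent to a single update on the pooled data, so total successes = posterior α − prior α and total failures = posterior β − prior β.
Total across both batches: 28−12=16 makes, 9−2=7 misses.
Subtract the second batch: 16−6=10 makes and 7−4=3 misses.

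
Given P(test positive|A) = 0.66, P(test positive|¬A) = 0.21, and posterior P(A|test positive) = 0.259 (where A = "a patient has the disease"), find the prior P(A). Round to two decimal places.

Bayes' rule in odds form gives O(A|E) = O(A)·[P(E|A)/P(E|¬A)], hence O(A) = O(A|E)/LR.
Posterior odds = 0.259/(1−0.259) = 0.3495. LR = 0.66/0.21 = 3.1429.
Prior odds = 0.3495/3.1429 = 0.1112, so P(A) = 0.1112/(1+0.1112) ≈ 0.10.

P(A) = 0.10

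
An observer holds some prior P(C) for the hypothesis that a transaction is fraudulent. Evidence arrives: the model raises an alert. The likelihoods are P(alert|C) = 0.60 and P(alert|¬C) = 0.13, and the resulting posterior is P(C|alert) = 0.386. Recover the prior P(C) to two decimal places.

In odds form, posterior odds = prior odds × likelihood ratio, so prior odds = posterior odds ÷ LR.
Posterior odds = 0.386/(1−0.386) = 0.6287. LR = 0.60/0.13 = 4.6154.
Prior odds = 0.6287/4.6154 = 0.1362, so P(C) = 0.1362/(1+0.1362) ≈ 0.12.

P(C) = 0.12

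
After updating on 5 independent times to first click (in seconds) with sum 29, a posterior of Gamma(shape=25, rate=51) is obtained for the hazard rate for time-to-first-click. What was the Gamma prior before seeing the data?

Gamma(shape=20, rate=22)

For an exponential likelihood with a Gamma(α, β) prior on the rate, n observations with total T give posterior Gamma(α+n, β+T).
So α = 25 − 5 = 20 and β = 51 − 29 = 22.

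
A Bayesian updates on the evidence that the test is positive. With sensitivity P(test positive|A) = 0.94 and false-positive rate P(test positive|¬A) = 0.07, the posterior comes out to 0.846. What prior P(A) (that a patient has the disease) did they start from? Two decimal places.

P(A) = 0.29

Bayes' rule in odds form gives O(A|E) = O(A)·[P(E|A)/P(E|¬A)], hence O(A) = O(A|E)/LR.
Posterior odds = 0.846/(1−0.846) = 5.4935. LR = 0.94/0.07 = 13.4286.
Prior odds = 5.4935/13.4286 = 0.4091, so P(A) = 0.4091/(1+0.4091) ≈ 0.29.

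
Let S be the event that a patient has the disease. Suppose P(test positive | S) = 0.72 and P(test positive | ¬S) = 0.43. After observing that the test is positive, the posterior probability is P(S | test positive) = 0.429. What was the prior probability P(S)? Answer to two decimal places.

Bayes' rule in odds form gives O(S|E) = O(S)·[P(E|S)/P(E|¬S)], hence O(S) = O(S|E)/LR.
Posterior odds = 0.429/(1−0.429) = 0.7513. LR = 0.72/0.43 = 1.6744.
Prior odds = 0.7513/1.6744 = 0.4487, so P(S) = 0.4487/(1+0.4487) ≈ 0.31.

P(S) = 0.31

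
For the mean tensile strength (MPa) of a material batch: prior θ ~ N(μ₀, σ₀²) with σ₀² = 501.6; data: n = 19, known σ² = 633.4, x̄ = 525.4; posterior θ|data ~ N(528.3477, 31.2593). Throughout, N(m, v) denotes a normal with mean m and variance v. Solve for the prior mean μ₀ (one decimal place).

The posterior mean is a precision-weighted average: μ_n = (τ₀μ₀ + τ_data·x̄)/(τ₀+τ_data), with τ₀=1/σ₀² and τ_data=n/σ².
Here τ₀ = 1/501.6 = 0.001994 and τ_data = 19/633.4 = 0.029997, so τ_n = 0.031991.
Rearranging for μ₀: μ₀ = (μ_n·τ_n − τ_data·x̄)/τ₀ = (528.3477·0.031991 − 0.029997·525.4) / 0.001994 = 1.141947/0.001994 ≈ 572.7.

μ₀ = 572.7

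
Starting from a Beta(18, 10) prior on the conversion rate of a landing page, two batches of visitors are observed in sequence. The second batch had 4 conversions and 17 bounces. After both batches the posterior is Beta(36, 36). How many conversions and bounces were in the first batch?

Because Beta–binomial updating is additive in the counts, the combined data contributed (α_post−α_prior, β_post−β_prior) successes and failures.
Total across both batches: 36−18=18 conversions, 36−10=26 bounces.
Subtract the second batch: 18−4=14 conversions and 26−17=9 bounces.

14 conversions and 9 bounces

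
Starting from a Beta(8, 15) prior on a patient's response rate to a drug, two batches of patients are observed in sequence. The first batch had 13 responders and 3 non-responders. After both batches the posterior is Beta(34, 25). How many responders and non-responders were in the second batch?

13 responders and 7 non-responders

Because Beta–binomial updating is additive in the counts, the combined data contributed (α_post−α_prior, β_post−β_prior) successes and failures.
Total across both batches: 34−8=26 responders, 25−15=10 non-responders.
Subtract the first batch: 26−13=13 responders and 10−3=7 non-responders.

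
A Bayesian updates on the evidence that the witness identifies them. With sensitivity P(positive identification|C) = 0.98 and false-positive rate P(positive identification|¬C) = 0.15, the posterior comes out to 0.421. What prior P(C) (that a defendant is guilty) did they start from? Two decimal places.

P(C) = 0.10

In odds form, posterior odds = prior odds × likelihood ratio, so prior odds = posterior odds ÷ LR.
Posterior odds = 0.421/(1−0.421) = 0.7271. LR = 0.98/0.15 = 6.5333.
Prior odds = 0.7271/6.5333 = 0.1113, so P(C) = 0.1113/(1+0.1113) ≈ 0.10.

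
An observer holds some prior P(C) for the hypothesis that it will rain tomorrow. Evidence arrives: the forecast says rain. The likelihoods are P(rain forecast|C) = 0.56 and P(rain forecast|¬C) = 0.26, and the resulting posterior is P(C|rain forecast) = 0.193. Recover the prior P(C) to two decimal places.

Bayes' rule in odds form gives O(C|E) = O(C)·[P(E|C)/P(E|¬C)], hence O(C) = O(C|E)/LR.
Posterior odds = 0.193/(1−0.193) = 0.2392. LR = 0.56/0.26 = 2.1538.
Prior odds = 0.2392/2.1538 = 0.1111, so P(C) = 0.1111/(1+0.1111) ≈ 0.10.

P(C) = 0.10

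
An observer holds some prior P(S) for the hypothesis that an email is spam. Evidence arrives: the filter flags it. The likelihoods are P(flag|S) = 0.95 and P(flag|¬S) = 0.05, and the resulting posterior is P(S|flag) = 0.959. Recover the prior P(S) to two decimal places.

P(S) = 0.55

In odds form, posterior odds = prior odds × likelihood ratio, so prior odds = posterior odds ÷ LR.
Posterior odds = 0.959/(1−0.959) = 23.3902. LR = 0.95/0.05 = 19.0000.
Prior odds = 23.3902/19.0000 = 1.2311, so P(S) = 1.2311/(1+1.2311) ≈ 0.55.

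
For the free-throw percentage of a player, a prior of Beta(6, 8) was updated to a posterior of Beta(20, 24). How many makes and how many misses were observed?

Beta is conjugate to the binomial likelihood: posterior = Beta(a+s, b+f).
Match parameters: s=20−6=14, f=24−8=16.

14 makes and 16 misses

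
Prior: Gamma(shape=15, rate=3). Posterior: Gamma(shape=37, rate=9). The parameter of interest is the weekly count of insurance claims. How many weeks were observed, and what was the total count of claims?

n = 6 weeks with total 22 claims

A Gamma(α, β) prior (rate parametrization) on a Poisson rate with n observations summing to S gives posterior Gamma(α+S, β+n).
Matching: Σxᵢ = 37 − 15 = 22 and n = 9 − 3 = 6.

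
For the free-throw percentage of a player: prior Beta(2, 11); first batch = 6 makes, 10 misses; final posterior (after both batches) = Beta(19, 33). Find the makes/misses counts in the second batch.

11 makes and 12 misses

Because Beta–binomial updating is additive in the counts, the combined data contributed (α_post−α_prior, β_post−β_prior) successes and failures.
Total across both batches: 19−2=17 makes, 33−11=22 misses.
Subtract the first batch: 17−6=11 makes and 22−10=12 misses.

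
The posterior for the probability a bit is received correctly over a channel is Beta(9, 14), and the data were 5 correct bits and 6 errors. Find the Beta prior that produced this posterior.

Beta is conjugate to the binomial likelihood: posterior = Beta(a+s, b+f).
Subtract the data counts: 9−5=4, 14−6=8.

Beta(4, 8)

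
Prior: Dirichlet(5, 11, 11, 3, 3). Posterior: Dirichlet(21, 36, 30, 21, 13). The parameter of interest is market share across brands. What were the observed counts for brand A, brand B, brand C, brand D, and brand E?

counts (16, 25, 19, 18, 10)

For a Dirichlet(α) prior with multinomial counts c, the posterior is Dirichlet(α + c) componentwise.
Counts are posterior − prior componentwise: 21−5=16, 36−11=25, 30−11=19, 21−3=18, 13−3=10.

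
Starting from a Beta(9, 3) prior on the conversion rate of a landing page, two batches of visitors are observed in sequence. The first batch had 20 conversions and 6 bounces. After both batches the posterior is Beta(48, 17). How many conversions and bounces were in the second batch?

Because Beta–binomial updating is additive in the counts, the combined data contributed (α_post−α_prior, β_post−β_prior) successes and failures.
Total across both batches: 48−9=39 conversions, 17−3=14 bounces.
Subtract the first batch: 39−20=19 conversions and 14−6=8 bounces.

19 conversions and 8 bounces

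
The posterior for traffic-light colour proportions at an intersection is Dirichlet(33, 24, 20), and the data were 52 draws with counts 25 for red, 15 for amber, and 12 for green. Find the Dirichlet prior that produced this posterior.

Dirichlet(8, 9, 8)

For a Dirichlet(α) prior with multinomial counts c, the posterior is Dirichlet(α + c) componentwise.
Subtract each count from the matching posterior parameter: 33−25=8, 24−15=9, 20−12=8.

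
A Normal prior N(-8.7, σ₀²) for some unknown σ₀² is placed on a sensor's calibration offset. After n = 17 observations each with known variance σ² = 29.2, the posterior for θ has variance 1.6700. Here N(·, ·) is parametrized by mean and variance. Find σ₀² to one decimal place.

σ₀² = 60.2

Posterior precision equals prior precision plus data precision: 1/σ_n² = 1/σ₀² + n/σ².
So 1/σ₀² = 1/1.6700 − 17/29.2 = 0.598802 − 0.582192 = 0.016610.
Hence σ₀² = 1/0.016610 ≈ 60.2.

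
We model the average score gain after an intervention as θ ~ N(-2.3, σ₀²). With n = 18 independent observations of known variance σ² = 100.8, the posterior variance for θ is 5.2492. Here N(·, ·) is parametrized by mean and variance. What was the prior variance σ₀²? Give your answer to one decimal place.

σ₀² = 83.8

For the Normal–Normal model with known σ², precisions add: τ_n = τ₀ + n/σ².
So 1/σ₀² = 1/5.2492 − 18/100.8 = 0.190505 − 0.178571 = 0.011934.
Hence σ₀² = 1/0.011934 ≈ 83.8.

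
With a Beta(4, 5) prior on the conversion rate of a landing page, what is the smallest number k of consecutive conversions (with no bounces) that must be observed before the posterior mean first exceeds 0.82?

k = 19

After k conversions and 0 bounces the posterior is Beta(4+k, 5), with mean (4+k)/(4+5+k).
Set (4+k)/(9+k) > 0.82 and solve: k > (0.82·9 − 4)/(1 − 0.82) = 18.778.
The smallest integer exceeding 18.778 is 19, and checking k=19: (23)/(28) = 0.8214 > 0.82.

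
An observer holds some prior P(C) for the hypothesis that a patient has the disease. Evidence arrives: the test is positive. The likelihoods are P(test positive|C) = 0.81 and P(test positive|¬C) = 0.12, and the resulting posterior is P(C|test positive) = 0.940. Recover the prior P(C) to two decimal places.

P(C) = 0.70

In odds form, posterior odds = prior odds × likelihood ratio, so prior odds = posterior odds ÷ LR.
Posterior odds = 0.940/(1−0.940) = 15.6667. LR = 0.81/0.12 = 6.7500.
Prior odds = 15.6667/6.7500 = 2.3210, so P(C) = 2.3210/(1+2.3210) ≈ 0.70.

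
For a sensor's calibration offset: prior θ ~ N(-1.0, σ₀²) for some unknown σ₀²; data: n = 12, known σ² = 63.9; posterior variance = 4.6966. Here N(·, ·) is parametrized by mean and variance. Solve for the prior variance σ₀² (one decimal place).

For the Normal–Normal model with known σ², precisions add: τ_n = τ₀ + n/σ².
So 1/σ₀² = 1/4.6966 − 12/63.9 = 0.212920 − 0.187793 = 0.025127.
Hence σ₀² = 1/0.025127 ≈ 39.8.

σ₀² = 39.8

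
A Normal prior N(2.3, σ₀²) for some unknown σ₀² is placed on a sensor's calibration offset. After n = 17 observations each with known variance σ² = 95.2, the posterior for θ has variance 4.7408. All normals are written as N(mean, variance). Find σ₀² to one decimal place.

σ₀² = 30.9

Posterior precision equals prior precision plus data precision: 1/σ_n² = 1/σ₀² + n/σ².
So 1/σ₀² = 1/4.7408 − 17/95.2 = 0.210935 − 0.178571 = 0.032364.
Hence σ₀² = 1/0.032364 ≈ 30.9.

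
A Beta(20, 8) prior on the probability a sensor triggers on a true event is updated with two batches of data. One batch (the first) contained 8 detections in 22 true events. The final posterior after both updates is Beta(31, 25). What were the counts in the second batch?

3 detections and 3 misses

Sequential conjugate updates are equivalent to a single update on the pooled data, so total successes = posterior α − prior α and total failures = posterior β − prior β.
Total across both batches: 31−20=11 detections, 25−8=17 misses.
Subtract the first batch: 11−8=3 detections and 17−14=3 misses.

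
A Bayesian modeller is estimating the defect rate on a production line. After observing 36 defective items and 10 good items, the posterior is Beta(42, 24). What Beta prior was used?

A Beta(a, b) prior with s successes and f failures in binomial data gives a Beta(a+s, b+f) posterior.
So a = 42 − 36 = 6 and b = 24 − 10 = 14.

Beta(6, 14)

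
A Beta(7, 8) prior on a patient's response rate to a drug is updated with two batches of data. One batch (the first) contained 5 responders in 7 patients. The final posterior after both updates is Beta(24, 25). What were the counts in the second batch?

Because Beta–binomial updating is additive in the counts, the combined data contributed (α_post−α_prior, β_post−β_prior) successes and failures.
Total across both batches: 24−7=17 responders, 25−8=17 non-responders.
Subtract the first batch: 17−5=12 responders and 17−2=15 non-responders.

12 responders and 15 non-responders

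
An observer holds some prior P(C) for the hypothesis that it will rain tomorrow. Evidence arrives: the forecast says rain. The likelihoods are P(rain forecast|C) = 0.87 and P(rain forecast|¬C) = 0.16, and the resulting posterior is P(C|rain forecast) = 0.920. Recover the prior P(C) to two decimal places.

In odds form, posterior odds = prior odds × likelihood ratio, so prior odds = posterior odds ÷ LR.
Posterior odds = 0.920/(1−0.920) = 11.5000. LR = 0.87/0.16 = 5.4375.
Prior odds = 11.5000/5.4375 = 2.1149, so P(C) = 2.1149/(1+2.1149) ≈ 0.68.

P(C) = 0.68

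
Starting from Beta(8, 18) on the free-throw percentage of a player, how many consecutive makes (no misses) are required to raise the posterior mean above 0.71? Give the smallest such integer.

k = 37

After k makes and 0 misses the posterior is Beta(8+k, 18), with mean (8+k)/(8+18+k).
Set (8+k)/(26+k) > 0.71 and solve: k > (0.71·26 − 8)/(1 − 0.71) = 36.069.
The smallest integer exceeding 36.069 is 37.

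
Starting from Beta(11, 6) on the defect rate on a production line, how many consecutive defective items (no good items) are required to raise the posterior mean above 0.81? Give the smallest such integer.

k = 15

After k defective items and 0 good items the posterior is Beta(11+k, 6), with mean (11+k)/(11+6+k).
Set (11+k)/(17+k) > 0.81 and solve: k > (0.81·17 − 11)/(1 − 0.81) = 14.579.
The smallest integer exceeding 14.579 is 15, and checking k=15: (26)/(32) = 0.8125 > 0.81.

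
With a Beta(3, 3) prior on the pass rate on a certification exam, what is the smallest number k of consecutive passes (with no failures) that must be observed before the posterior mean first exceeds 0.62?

After k passes and 0 failures the posterior is Beta(3+k, 3), with mean (3+k)/(3+3+k).
Set (3+k)/(6+k) > 0.62 and solve: k > (0.62·6 − 3)/(1 − 0.62) = 1.895.
The smallest integer exceeding 1.895 is 2, and checking k=2: (5)/(8) = 0.6250 > 0.62.

k = 2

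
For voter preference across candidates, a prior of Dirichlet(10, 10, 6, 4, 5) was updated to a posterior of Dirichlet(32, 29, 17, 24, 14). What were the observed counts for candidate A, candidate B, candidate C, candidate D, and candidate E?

For a Dirichlet(α) prior with multinomial counts c, the posterior is Dirichlet(α + c) componentwise.
Counts are posterior − prior componentwise: 32−10=22, 29−10=19, 17−6=11, 24−4=20, 14−5=9.

counts (22, 19, 11, 20, 9)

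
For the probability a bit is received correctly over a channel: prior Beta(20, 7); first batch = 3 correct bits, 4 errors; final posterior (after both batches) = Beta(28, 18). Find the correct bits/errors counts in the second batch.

Sequential conjugate updates are equivalent to a single update on the pooled data, so total successes = posterior α − prior α and total failures = posterior β − prior β.
Total across both batches: 28−20=8 correct bits, 18−7=11 errors.
Subtract the first batch: 8−3=5 correct bits and 11−4=7 errors.

5 correct bits and 7 errors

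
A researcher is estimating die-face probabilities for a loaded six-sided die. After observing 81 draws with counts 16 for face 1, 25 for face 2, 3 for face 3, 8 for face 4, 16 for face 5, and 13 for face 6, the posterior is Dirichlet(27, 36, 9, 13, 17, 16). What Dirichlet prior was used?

Dirichlet(11, 11, 6, 5, 1, 3)

For a Dirichlet(α) prior with multinomial counts c, the posterior is Dirichlet(α + c) componentwise.
Subtract each count from the matching posterior parameter: 27−16=11, 36−25=11, 9−3=6, 13−8=5, 17−16=1, 16−13=3.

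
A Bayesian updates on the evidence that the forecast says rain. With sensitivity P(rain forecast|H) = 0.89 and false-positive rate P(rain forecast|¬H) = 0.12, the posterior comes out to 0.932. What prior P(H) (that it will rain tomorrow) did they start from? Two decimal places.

P(H) = 0.65

Bayes' rule in odds form gives O(H|E) = O(H)·[P(E|H)/P(E|¬H)], hence O(H) = O(H|E)/LR.
Posterior odds = 0.932/(1−0.932) = 13.7059. LR = 0.89/0.12 = 7.4167.
Prior odds = 13.7059/7.4167 = 1.8480, so P(H) = 1.8480/(1+1.8480) ≈ 0.65.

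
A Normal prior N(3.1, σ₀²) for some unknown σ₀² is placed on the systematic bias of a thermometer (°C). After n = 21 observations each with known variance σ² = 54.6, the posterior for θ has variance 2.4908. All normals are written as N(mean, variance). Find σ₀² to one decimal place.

σ₀² = 59.3

Posterior precision equals prior precision plus data precision: 1/σ_n² = 1/σ₀² + n/σ².
So 1/σ₀² = 1/2.4908 − 21/54.6 = 0.401477 − 0.384615 = 0.016862.
Hence σ₀² = 1/0.016862 ≈ 59.3.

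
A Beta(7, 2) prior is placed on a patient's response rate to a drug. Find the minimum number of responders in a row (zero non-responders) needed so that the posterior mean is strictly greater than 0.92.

After k responders and 0 non-responders the posterior is Beta(7+k, 2), with mean (7+k)/(7+2+k).
Set (7+k)/(9+k) > 0.92 and solve: k > (0.92·9 − 7)/(1 − 0.92) = 16.000.
The smallest integer exceeding 16.000 is 17, and checking k=17: (24)/(26) = 0.9231 > 0.92.

k = 17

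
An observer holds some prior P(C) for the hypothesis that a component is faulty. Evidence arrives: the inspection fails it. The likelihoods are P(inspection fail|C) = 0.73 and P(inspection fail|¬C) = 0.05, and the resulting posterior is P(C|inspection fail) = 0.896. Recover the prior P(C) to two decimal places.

P(C) = 0.37

Bayes' rule in odds form gives O(C|E) = O(C)·[P(E|C)/P(E|¬C)], hence O(C) = O(C|E)/LR.
Posterior odds = 0.896/(1−0.896) = 8.6154. LR = 0.73/0.05 = 14.6000.
Prior odds = 8.6154/14.6000 = 0.5901, so P(C) = 0.5901/(1+0.5901) ≈ 0.37.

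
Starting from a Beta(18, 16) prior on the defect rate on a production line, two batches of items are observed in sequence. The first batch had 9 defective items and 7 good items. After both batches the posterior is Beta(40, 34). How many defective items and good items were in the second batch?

Because Beta–binomial updating is additive in the counts, the combined data contributed (α_post−α_prior, β_post−β_prior) successes and failures.
Total across both batches: 40−18=22 defective items, 34−16=18 good items.
Subtract the first batch: 22−9=13 defective items and 18−7=11 good items.

13 defective items and 11 good items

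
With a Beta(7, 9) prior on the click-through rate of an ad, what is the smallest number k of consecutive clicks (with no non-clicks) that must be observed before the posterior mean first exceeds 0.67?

k = 12

After k clicks and 0 non-clicks the posterior is Beta(7+k, 9), with mean (7+k)/(7+9+k).
Set (7+k)/(16+k) > 0.67 and solve: k > (0.67·16 − 7)/(1 − 0.67) = 11.273.
The smallest integer exceeding 11.273 is 12.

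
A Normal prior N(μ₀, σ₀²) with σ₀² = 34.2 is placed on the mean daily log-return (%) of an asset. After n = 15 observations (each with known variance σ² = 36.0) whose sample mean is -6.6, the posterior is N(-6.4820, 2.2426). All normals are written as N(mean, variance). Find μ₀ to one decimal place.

μ₀ = -4.8

The posterior mean is a precision-weighted average: μ_n = (τ₀μ₀ + τ_data·x̄)/(τ₀+τ_data), with τ₀=1/σ₀² and τ_data=n/σ².
Here τ₀ = 1/34.2 = 0.029240 and τ_data = 15/36.0 = 0.416667, so τ_n = 0.445907.
Rearranging for μ₀: μ₀ = (μ_n·τ_n − τ_data·x̄)/τ₀ = (-6.4820·0.445907 − 0.416667·-6.6) / 0.029240 = -0.140367/0.029240 ≈ -4.8.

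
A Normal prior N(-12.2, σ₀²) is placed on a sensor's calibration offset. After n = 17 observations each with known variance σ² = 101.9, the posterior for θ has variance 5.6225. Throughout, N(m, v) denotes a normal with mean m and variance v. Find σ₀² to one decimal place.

σ₀² = 90.7

Posterior precision equals prior precision plus data precision: 1/σ_n² = 1/σ₀² + n/σ².
So 1/σ₀² = 1/5.6225 − 17/101.9 = 0.177857 − 0.166830 = 0.011027.
Hence σ₀² = 1/0.011027 ≈ 90.7.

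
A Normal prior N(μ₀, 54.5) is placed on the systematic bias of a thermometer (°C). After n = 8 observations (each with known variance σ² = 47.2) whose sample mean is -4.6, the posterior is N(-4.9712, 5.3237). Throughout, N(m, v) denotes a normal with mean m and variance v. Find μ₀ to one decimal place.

μ₀ = -8.4

The posterior mean is a precision-weighted average: μ_n = (τ₀μ₀ + τ_data·x̄)/(τ₀+τ_data), with τ₀=1/σ₀² and τ_data=n/σ².
Here τ₀ = 1/54.5 = 0.018349 and τ_data = 8/47.2 = 0.169492, so τ_n = 0.187841.
Rearranging for μ₀: μ₀ = (μ_n·τ_n − τ_data·x̄)/τ₀ = (-4.9712·0.187841 − 0.169492·-4.6) / 0.018349 = -0.154132/0.018349 ≈ -8.4.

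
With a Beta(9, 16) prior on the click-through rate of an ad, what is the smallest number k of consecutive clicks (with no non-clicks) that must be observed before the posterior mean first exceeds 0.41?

After k clicks and 0 non-clicks the posterior is Beta(9+k, 16), with mean (9+k)/(9+16+k).
Set (9+k)/(25+k) > 0.41 and solve: k > (0.41·25 − 9)/(1 − 0.41) = 2.119.
The smallest integer exceeding 2.119 is 3.

k = 3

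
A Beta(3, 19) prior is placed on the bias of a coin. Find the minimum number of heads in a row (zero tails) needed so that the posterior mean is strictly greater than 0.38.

k = 9

After k heads and 0 tails the posterior is Beta(3+k, 19), with mean (3+k)/(3+19+k).
Set (3+k)/(22+k) > 0.38 and solve: k > (0.38·22 − 3)/(1 − 0.38) = 8.645.
The smallest integer exceeding 8.645 is 9.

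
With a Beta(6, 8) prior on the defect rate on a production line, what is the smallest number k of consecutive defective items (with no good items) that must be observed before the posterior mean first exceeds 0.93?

k = 101

After k defective items and 0 good items the posterior is Beta(6+k, 8), with mean (6+k)/(6+8+k).
Set (6+k)/(14+k) > 0.93 and solve: k > (0.93·14 − 6)/(1 − 0.93) = 100.286.
The smallest integer exceeding 100.286 is 101, and checking k=101: (107)/(115) = 0.9304 > 0.93.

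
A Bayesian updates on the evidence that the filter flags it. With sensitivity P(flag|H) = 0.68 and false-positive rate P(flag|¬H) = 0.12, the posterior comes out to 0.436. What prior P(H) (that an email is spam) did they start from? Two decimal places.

P(H) = 0.12

Bayes' rule in odds form gives O(H|E) = O(H)·[P(E|H)/P(E|¬H)], hence O(H) = O(H|E)/LR.
Posterior odds = 0.436/(1−0.436) = 0.7730. LR = 0.68/0.12 = 5.6667.
Prior odds = 0.7730/5.6667 = 0.1364, so P(H) = 0.1364/(1+0.1364) ≈ 0.12.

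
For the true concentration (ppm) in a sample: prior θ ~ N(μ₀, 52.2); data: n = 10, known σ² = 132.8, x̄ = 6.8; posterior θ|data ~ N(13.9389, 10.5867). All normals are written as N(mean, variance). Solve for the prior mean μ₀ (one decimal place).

The posterior mean is a precision-weighted average: μ_n = (τ₀μ₀ + τ_data·x̄)/(τ₀+τ_data), with τ₀=1/σ₀² and τ_data=n/σ².
Here τ₀ = 1/52.2 = 0.019157 and τ_data = 10/132.8 = 0.075301, so τ_n = 0.094458.
Rearranging for μ₀: μ₀ = (μ_n·τ_n − τ_data·x̄)/τ₀ = (13.9389·0.094458 − 0.075301·6.8) / 0.019157 = 0.804594/0.019157 ≈ 42.0.

μ₀ = 42.0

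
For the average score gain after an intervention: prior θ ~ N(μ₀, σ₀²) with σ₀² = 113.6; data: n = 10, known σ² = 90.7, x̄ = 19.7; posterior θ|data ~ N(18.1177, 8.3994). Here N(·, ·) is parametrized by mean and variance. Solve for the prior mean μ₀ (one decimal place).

μ₀ = -1.7

With known observation variance, the Normal–Normal posterior has precision τ_n = τ₀ + n/σ² and mean μ_n = (τ₀μ₀ + (n/σ²)x̄)/τ_n.
Here τ₀ = 1/113.6 = 0.008803 and τ_data = 10/90.7 = 0.110254, so τ_n = 0.119057.
Rearranging for μ₀: μ₀ = (μ_n·τ_n − τ_data·x̄)/τ₀ = (18.1177·0.119057 − 0.110254·19.7) / 0.008803 = -0.014965/0.008803 ≈ -1.7.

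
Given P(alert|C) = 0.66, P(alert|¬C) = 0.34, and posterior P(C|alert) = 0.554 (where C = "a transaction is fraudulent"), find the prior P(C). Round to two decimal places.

P(C) = 0.39

Bayes' rule in odds form gives O(C|E) = O(C)·[P(E|C)/P(E|¬C)], hence O(C) = O(C|E)/LR.
Posterior odds = 0.554/(1−0.554) = 1.2422. LR = 0.66/0.34 = 1.9412.
Prior odds = 1.2422/1.9412 = 0.6399, so P(C) = 0.6399/(1+0.6399) ≈ 0.39.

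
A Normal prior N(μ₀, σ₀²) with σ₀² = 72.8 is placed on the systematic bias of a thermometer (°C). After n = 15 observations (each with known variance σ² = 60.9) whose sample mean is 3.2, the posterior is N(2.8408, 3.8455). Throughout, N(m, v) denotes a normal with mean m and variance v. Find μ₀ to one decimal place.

μ₀ = -3.6

The posterior mean is a precision-weighted average: μ_n = (τ₀μ₀ + τ_data·x̄)/(τ₀+τ_data), with τ₀=1/σ₀² and τ_data=n/σ².
Here τ₀ = 1/72.8 = 0.013736 and τ_data = 15/60.9 = 0.246305, so τ_n = 0.260041.
Rearranging for μ₀: μ₀ = (μ_n·τ_n − τ_data·x̄)/τ₀ = (2.8408·0.260041 − 0.246305·3.2) / 0.013736 = -0.049452/0.013736 ≈ -3.6.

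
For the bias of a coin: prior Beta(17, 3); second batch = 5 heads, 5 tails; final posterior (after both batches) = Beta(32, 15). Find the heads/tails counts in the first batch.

10 heads and 7 tails

Because Beta–binomial updating is additive in the counts, the combined data contributed (α_post−α_prior, β_post−β_prior) successes and failures.
Total across both batches: 32−17=15 heads, 15−3=12 tails.
Subtract the second batch: 15−5=10 heads and 12−5=7 tails.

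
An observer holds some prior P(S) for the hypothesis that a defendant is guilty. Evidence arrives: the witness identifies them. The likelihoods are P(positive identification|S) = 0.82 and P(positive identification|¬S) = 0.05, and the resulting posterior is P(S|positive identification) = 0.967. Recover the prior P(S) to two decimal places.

In odds form, posterior odds = prior odds × likelihood ratio, so prior odds = posterior odds ÷ LR.
Posterior odds = 0.967/(1−0.967) = 29.3030. LR = 0.82/0.05 = 16.4000.
Prior odds = 29.3030/16.4000 = 1.7868, so P(S) = 1.7868/(1+1.7868) ≈ 0.64.

P(S) = 0.64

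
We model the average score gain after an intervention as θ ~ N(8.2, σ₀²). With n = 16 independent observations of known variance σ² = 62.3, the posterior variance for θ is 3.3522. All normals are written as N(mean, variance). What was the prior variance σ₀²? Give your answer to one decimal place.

Posterior precision equals prior precision plus data precision: 1/σ_n² = 1/σ₀² + n/σ².
So 1/σ₀² = 1/3.3522 − 16/62.3 = 0.298312 − 0.256822 = 0.041490.
Hence σ₀² = 1/0.041490 ≈ 24.1.

σ₀² = 24.1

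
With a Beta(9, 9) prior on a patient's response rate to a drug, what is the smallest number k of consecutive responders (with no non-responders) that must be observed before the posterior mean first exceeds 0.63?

After k responders and 0 non-responders the posterior is Beta(9+k, 9), with mean (9+k)/(9+9+k).
Set (9+k)/(18+k) > 0.63 and solve: k > (0.63·18 − 9)/(1 − 0.63) = 6.324.
The smallest integer exceeding 6.324 is 7.

k = 7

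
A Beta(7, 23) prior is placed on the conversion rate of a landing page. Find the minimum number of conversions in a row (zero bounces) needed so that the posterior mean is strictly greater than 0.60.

k = 28

After k conversions and 0 bounces the posterior is Beta(7+k, 23), with mean (7+k)/(7+23+k).
Set (7+k)/(30+k) > 0.60 and solve: k > (0.60·30 − 7)/(1 − 0.60) = 27.500.
The smallest integer exceeding 27.500 is 28.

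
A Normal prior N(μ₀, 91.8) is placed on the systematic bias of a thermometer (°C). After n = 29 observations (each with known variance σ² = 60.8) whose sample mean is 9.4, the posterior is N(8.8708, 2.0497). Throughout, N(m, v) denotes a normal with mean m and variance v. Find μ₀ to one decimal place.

μ₀ = -14.3

With known observation variance, the Normal–Normal posterior has precision τ_n = τ₀ + n/σ² and mean μ_n = (τ₀μ₀ + (n/σ²)x̄)/τ_n.
Here τ₀ = 1/91.8 = 0.010893 and τ_data = 29/60.8 = 0.476974, so τ_n = 0.487867.
Rearranging for μ₀: μ₀ = (μ_n·τ_n − τ_data·x̄)/τ₀ = (8.8708·0.487867 − 0.476974·9.4) / 0.010893 = -0.155785/0.010893 ≈ -14.3.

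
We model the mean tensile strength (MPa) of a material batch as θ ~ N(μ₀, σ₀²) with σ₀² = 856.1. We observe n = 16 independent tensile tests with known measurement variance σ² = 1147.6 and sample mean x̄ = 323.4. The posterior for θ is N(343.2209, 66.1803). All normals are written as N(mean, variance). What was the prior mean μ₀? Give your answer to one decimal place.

The posterior mean is a precision-weighted average: μ_n = (τ₀μ₀ + τ_data·x̄)/(τ₀+τ_data), with τ₀=1/σ₀² and τ_data=n/σ².
Here τ₀ = 1/856.1 = 0.001168 and τ_data = 16/1147.6 = 0.013942, so τ_n = 0.015110.
Rearranging for μ₀: μ₀ = (μ_n·τ_n − τ_data·x̄)/τ₀ = (343.2209·0.015110 − 0.013942·323.4) / 0.001168 = 0.677225/0.001168 ≈ 579.8.

μ₀ = 579.8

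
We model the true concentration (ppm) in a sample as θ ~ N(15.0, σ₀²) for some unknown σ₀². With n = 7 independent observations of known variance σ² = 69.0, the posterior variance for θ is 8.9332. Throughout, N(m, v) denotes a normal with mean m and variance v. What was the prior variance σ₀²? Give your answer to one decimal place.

Posterior precision equals prior precision plus data precision: 1/σ_n² = 1/σ₀² + n/σ².
So 1/σ₀² = 1/8.9332 − 7/69.0 = 0.111942 − 0.101449 = 0.010493.
Hence σ₀² = 1/0.010493 ≈ 95.3.

σ₀² = 95.3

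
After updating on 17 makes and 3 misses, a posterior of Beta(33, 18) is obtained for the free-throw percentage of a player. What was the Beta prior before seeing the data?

Under Beta–binomial conjugacy the posterior parameters are (a+s, b+f).
So a = 33 − 17 = 16 and b = 18 − 3 = 15.

Beta(16, 15)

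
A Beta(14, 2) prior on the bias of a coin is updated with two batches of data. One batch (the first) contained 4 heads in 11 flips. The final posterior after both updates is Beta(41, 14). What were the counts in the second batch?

Because Beta–binomial updating is additive in the counts, the combined data contributed (α_post−α_prior, β_post−β_prior) successes and failures.
Total across both batches: 41−14=27 heads, 14−2=12 tails.
Subtract the first batch: 27−4=23 heads and 12−7=5 tails.

23 heads and 5 tails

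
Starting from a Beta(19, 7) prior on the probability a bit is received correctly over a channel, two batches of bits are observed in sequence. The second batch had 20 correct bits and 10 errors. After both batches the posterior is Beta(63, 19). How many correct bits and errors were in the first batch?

24 correct bits and 2 errors

Sequential conjugate updates are equivalent to a single update on the pooled data, so total successes = posterior α − prior α and total failures = posterior β − prior β.
Total across both batches: 63−19=44 correct bits, 19−7=12 errors.
Subtract the second batch: 44−20=24 correct bits and 12−10=2 errors.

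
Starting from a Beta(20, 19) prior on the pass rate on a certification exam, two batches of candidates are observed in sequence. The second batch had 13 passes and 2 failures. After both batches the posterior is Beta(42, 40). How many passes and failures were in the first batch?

Sequential conjugate updates are equivalent to a single update on the pooled data, so total successes = posterior α − prior α and total failures = posterior β − prior β.
Total across both batches: 42−20=22 passes, 40−19=21 failures.
Subtract the second batch: 22−13=9 passes and 21−2=19 failures.

9 passes and 19 failures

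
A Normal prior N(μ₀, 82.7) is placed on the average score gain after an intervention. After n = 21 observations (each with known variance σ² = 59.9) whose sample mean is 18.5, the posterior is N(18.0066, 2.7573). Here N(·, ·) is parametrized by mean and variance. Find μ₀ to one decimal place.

The posterior mean is a precision-weighted average: μ_n = (τ₀μ₀ + τ_data·x̄)/(τ₀+τ_data), with τ₀=1/σ₀² and τ_data=n/σ².
Here τ₀ = 1/82.7 = 0.012092 and τ_data = 21/59.9 = 0.350584, so τ_n = 0.362676.
Rearranging for μ₀: μ₀ = (μ_n·τ_n − τ_data·x̄)/τ₀ = (18.0066·0.362676 − 0.350584·18.5) / 0.012092 = 0.044758/0.012092 ≈ 3.7.

μ₀ = 3.7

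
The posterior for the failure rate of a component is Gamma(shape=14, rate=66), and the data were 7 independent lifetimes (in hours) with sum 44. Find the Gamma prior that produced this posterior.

For an exponential likelihood with a Gamma(α, β) prior on the rate, n observations with total T give posterior Gamma(α+n, β+T).
So α = 14 − 7 = 7 and β = 66 − 44 = 22.

Gamma(shape=7, rate=22)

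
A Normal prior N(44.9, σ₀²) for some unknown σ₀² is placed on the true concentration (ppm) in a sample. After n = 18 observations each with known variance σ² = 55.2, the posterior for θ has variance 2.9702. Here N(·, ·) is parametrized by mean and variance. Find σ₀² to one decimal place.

σ₀² = 94.4

Posterior precision equals prior precision plus data precision: 1/σ_n² = 1/σ₀² + n/σ².
So 1/σ₀² = 1/2.9702 − 18/55.2 = 0.336678 − 0.326087 = 0.010591.
Hence σ₀² = 1/0.010591 ≈ 94.4.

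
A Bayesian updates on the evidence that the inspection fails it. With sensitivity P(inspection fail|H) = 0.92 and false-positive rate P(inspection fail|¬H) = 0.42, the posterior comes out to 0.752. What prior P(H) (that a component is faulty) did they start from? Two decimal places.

Bayes' rule in odds form gives O(H|E) = O(H)·[P(E|H)/P(E|¬H)], hence O(H) = O(H|E)/LR.
Posterior odds = 0.752/(1−0.752) = 3.0323. LR = 0.92/0.42 = 2.1905.
Prior odds = 3.0323/2.1905 = 1.3843, so P(H) = 1.3843/(1+1.3843) ≈ 0.58.

P(H) = 0.58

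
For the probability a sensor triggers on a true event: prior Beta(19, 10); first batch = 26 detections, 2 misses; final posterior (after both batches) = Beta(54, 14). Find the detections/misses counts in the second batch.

9 detections and 2 misses

Because Beta–binomial updating is additive in the counts, the combined data contributed (α_post−α_prior, β_post−β_prior) successes and failures.
Total across both batches: 54−19=35 detections, 14−10=4 misses.
Subtract the first batch: 35−26=9 detections and 4−2=2 misses.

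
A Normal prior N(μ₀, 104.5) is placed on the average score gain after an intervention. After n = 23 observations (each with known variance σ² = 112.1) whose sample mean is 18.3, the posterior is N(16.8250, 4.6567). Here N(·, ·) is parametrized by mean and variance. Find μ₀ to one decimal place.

With known observation variance, the Normal–Normal posterior has precision τ_n = τ₀ + n/σ² and mean μ_n = (τ₀μ₀ + (n/σ²)x̄)/τ_n.
Here τ₀ = 1/104.5 = 0.009569 and τ_data = 23/112.1 = 0.205174, so τ_n = 0.214743.
Rearranging for μ₀: μ₀ = (μ_n·τ_n − τ_data·x̄)/τ₀ = (16.8250·0.214743 − 0.205174·18.3) / 0.009569 = -0.141633/0.009569 ≈ -14.8.

μ₀ = -14.8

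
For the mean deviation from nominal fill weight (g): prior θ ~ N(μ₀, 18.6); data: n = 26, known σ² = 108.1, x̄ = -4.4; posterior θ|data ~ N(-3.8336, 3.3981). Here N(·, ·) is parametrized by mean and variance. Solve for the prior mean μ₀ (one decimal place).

With known observation variance, the Normal–Normal posterior has precision τ_n = τ₀ + n/σ² and mean μ_n = (τ₀μ₀ + (n/σ²)x̄)/τ_n.
Here τ₀ = 1/18.6 = 0.053763 and τ_data = 26/108.1 = 0.240518, so τ_n = 0.294281.
Rearranging for μ₀: μ₀ = (μ_n·τ_n − τ_data·x̄)/τ₀ = (-3.8336·0.294281 − 0.240518·-4.4) / 0.053763 = -0.069876/0.053763 ≈ -1.3.

μ₀ = -1.3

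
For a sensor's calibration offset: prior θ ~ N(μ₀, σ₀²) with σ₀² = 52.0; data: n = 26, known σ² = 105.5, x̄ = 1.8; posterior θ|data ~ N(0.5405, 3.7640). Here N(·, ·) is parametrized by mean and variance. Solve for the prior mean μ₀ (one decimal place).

The posterior mean is a precision-weighted average: μ_n = (τ₀μ₀ + τ_data·x̄)/(τ₀+τ_data), with τ₀=1/σ₀² and τ_data=n/σ².
Here τ₀ = 1/52.0 = 0.019231 and τ_data = 26/105.5 = 0.246445, so τ_n = 0.265676.
Rearranging for μ₀: μ₀ = (μ_n·τ_n − τ_data·x̄)/τ₀ = (0.5405·0.265676 − 0.246445·1.8) / 0.019231 = -0.300003/0.019231 ≈ -15.6.

μ₀ = -15.6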